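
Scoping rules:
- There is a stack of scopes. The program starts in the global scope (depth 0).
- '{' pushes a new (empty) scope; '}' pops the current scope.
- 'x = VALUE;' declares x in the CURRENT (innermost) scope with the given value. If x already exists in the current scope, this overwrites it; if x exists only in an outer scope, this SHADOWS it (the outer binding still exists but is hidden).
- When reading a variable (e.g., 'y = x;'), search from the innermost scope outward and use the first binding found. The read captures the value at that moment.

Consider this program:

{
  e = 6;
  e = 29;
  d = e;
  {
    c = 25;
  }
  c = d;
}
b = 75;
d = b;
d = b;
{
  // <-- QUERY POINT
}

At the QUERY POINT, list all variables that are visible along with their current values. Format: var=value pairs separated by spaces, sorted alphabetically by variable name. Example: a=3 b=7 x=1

Answer: b=75 d=75

Derivation:
Step 1: enter scope (depth=1)
Step 2: declare e=6 at depth 1
Step 3: declare e=29 at depth 1
Step 4: declare d=(read e)=29 at depth 1
Step 5: enter scope (depth=2)
Step 6: declare c=25 at depth 2
Step 7: exit scope (depth=1)
Step 8: declare c=(read d)=29 at depth 1
Step 9: exit scope (depth=0)
Step 10: declare b=75 at depth 0
Step 11: declare d=(read b)=75 at depth 0
Step 12: declare d=(read b)=75 at depth 0
Step 13: enter scope (depth=1)
Visible at query point: b=75 d=75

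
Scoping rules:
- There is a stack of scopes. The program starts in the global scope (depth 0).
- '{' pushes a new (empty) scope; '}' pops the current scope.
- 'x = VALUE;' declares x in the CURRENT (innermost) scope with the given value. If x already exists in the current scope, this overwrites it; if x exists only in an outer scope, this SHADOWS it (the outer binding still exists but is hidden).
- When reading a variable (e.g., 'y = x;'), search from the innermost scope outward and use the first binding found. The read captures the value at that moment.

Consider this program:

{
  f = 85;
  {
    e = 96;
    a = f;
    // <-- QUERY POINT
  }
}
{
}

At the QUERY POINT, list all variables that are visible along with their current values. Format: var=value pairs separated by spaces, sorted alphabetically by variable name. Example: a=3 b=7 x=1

Step 1: enter scope (depth=1)
Step 2: declare f=85 at depth 1
Step 3: enter scope (depth=2)
Step 4: declare e=96 at depth 2
Step 5: declare a=(read f)=85 at depth 2
Visible at query point: a=85 e=96 f=85

Answer: a=85 e=96 f=85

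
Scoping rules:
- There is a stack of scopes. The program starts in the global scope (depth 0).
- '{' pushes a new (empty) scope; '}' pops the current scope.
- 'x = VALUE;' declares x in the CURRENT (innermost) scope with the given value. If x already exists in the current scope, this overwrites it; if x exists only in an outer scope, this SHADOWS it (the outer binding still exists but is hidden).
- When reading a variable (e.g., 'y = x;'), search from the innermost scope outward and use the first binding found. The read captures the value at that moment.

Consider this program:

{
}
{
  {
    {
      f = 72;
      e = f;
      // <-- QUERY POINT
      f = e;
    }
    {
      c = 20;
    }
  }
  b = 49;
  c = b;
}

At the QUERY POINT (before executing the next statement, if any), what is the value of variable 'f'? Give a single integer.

Step 1: enter scope (depth=1)
Step 2: exit scope (depth=0)
Step 3: enter scope (depth=1)
Step 4: enter scope (depth=2)
Step 5: enter scope (depth=3)
Step 6: declare f=72 at depth 3
Step 7: declare e=(read f)=72 at depth 3
Visible at query point: e=72 f=72

Answer: 72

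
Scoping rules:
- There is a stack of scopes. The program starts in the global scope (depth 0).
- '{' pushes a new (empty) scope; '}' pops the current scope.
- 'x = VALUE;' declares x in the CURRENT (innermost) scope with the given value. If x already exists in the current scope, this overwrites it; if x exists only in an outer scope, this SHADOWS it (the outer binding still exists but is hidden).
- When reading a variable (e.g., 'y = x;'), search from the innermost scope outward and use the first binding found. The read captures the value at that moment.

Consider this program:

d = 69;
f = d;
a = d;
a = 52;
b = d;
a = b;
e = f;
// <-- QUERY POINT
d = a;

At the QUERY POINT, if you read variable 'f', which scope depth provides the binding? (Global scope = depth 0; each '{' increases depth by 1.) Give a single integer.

Answer: 0

Derivation:
Step 1: declare d=69 at depth 0
Step 2: declare f=(read d)=69 at depth 0
Step 3: declare a=(read d)=69 at depth 0
Step 4: declare a=52 at depth 0
Step 5: declare b=(read d)=69 at depth 0
Step 6: declare a=(read b)=69 at depth 0
Step 7: declare e=(read f)=69 at depth 0
Visible at query point: a=69 b=69 d=69 e=69 f=69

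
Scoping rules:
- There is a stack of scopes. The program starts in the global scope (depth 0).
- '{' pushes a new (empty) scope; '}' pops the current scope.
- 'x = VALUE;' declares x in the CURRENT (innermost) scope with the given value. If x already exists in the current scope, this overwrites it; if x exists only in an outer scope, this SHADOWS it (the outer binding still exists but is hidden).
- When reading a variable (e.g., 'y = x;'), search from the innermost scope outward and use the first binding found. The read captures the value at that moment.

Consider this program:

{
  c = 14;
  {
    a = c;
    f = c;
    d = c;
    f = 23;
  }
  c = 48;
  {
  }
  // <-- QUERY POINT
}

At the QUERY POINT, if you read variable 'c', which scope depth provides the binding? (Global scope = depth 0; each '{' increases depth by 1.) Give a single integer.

Step 1: enter scope (depth=1)
Step 2: declare c=14 at depth 1
Step 3: enter scope (depth=2)
Step 4: declare a=(read c)=14 at depth 2
Step 5: declare f=(read c)=14 at depth 2
Step 6: declare d=(read c)=14 at depth 2
Step 7: declare f=23 at depth 2
Step 8: exit scope (depth=1)
Step 9: declare c=48 at depth 1
Step 10: enter scope (depth=2)
Step 11: exit scope (depth=1)
Visible at query point: c=48

Answer: 1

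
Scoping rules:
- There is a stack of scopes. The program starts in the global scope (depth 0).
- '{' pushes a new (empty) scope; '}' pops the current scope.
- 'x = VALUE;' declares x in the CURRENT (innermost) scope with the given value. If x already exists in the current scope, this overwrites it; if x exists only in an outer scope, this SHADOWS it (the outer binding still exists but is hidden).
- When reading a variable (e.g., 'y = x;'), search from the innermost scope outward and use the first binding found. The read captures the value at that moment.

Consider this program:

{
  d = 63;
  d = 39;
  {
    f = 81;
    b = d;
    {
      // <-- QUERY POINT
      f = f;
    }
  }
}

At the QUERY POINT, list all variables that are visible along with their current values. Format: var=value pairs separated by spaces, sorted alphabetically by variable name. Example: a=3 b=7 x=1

Answer: b=39 d=39 f=81

Derivation:
Step 1: enter scope (depth=1)
Step 2: declare d=63 at depth 1
Step 3: declare d=39 at depth 1
Step 4: enter scope (depth=2)
Step 5: declare f=81 at depth 2
Step 6: declare b=(read d)=39 at depth 2
Step 7: enter scope (depth=3)
Visible at query point: b=39 d=39 f=81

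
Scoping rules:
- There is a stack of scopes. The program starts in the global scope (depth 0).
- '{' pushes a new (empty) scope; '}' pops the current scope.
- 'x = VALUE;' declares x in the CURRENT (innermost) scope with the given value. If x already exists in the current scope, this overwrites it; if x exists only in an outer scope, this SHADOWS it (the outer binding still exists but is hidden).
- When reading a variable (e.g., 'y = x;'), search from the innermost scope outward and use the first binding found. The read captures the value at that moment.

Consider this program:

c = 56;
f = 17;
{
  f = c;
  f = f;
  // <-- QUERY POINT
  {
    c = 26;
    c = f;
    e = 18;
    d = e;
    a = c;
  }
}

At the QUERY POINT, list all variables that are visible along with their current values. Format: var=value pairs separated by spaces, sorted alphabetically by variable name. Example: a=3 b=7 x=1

Step 1: declare c=56 at depth 0
Step 2: declare f=17 at depth 0
Step 3: enter scope (depth=1)
Step 4: declare f=(read c)=56 at depth 1
Step 5: declare f=(read f)=56 at depth 1
Visible at query point: c=56 f=56

Answer: c=56 f=56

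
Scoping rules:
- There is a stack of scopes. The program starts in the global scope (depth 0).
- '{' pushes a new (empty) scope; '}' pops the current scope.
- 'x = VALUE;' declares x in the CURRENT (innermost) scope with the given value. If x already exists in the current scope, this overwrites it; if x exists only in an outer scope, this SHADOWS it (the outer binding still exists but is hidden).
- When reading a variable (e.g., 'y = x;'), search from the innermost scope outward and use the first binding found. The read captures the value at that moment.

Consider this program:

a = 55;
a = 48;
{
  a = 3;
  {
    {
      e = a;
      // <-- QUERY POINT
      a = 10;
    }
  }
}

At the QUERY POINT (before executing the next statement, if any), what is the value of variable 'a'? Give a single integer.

Answer: 3

Derivation:
Step 1: declare a=55 at depth 0
Step 2: declare a=48 at depth 0
Step 3: enter scope (depth=1)
Step 4: declare a=3 at depth 1
Step 5: enter scope (depth=2)
Step 6: enter scope (depth=3)
Step 7: declare e=(read a)=3 at depth 3
Visible at query point: a=3 e=3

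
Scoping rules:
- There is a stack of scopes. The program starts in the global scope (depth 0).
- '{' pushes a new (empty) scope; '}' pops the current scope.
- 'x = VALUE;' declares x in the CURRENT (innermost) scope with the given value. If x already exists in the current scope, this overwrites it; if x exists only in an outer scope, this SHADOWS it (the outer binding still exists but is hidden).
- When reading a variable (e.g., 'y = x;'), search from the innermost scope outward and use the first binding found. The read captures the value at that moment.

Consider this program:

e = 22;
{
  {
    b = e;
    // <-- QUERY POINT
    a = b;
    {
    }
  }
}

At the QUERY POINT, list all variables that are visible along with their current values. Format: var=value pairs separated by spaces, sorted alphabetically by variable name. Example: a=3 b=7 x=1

Step 1: declare e=22 at depth 0
Step 2: enter scope (depth=1)
Step 3: enter scope (depth=2)
Step 4: declare b=(read e)=22 at depth 2
Visible at query point: b=22 e=22

Answer: b=22 e=22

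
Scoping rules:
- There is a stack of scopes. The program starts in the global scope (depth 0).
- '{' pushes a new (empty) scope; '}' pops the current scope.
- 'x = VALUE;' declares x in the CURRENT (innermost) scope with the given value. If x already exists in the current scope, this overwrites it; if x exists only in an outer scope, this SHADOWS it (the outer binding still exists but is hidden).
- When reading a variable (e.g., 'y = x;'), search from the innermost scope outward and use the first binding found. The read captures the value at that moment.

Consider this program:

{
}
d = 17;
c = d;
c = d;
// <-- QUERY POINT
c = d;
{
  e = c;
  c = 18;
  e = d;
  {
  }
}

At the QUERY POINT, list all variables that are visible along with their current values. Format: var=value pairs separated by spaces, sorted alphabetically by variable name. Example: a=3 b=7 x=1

Answer: c=17 d=17

Derivation:
Step 1: enter scope (depth=1)
Step 2: exit scope (depth=0)
Step 3: declare d=17 at depth 0
Step 4: declare c=(read d)=17 at depth 0
Step 5: declare c=(read d)=17 at depth 0
Visible at query point: c=17 d=17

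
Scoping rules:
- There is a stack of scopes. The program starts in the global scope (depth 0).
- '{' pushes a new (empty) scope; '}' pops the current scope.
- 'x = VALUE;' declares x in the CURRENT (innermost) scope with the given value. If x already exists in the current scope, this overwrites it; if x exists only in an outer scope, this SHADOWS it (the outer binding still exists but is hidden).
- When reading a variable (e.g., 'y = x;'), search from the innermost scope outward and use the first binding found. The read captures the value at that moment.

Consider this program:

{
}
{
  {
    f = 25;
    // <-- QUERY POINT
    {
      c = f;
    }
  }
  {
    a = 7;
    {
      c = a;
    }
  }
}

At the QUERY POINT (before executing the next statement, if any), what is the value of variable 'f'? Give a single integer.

Answer: 25

Derivation:
Step 1: enter scope (depth=1)
Step 2: exit scope (depth=0)
Step 3: enter scope (depth=1)
Step 4: enter scope (depth=2)
Step 5: declare f=25 at depth 2
Visible at query point: f=25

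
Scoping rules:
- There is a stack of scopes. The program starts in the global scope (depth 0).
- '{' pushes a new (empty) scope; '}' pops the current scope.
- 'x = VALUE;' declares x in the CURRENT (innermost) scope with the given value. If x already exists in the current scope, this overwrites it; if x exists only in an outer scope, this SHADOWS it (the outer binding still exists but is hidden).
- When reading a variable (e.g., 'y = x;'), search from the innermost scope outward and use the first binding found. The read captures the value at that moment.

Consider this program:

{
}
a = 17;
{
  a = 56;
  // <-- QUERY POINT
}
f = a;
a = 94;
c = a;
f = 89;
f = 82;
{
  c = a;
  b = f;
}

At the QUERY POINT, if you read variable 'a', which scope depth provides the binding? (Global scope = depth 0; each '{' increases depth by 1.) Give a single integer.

Step 1: enter scope (depth=1)
Step 2: exit scope (depth=0)
Step 3: declare a=17 at depth 0
Step 4: enter scope (depth=1)
Step 5: declare a=56 at depth 1
Visible at query point: a=56

Answer: 1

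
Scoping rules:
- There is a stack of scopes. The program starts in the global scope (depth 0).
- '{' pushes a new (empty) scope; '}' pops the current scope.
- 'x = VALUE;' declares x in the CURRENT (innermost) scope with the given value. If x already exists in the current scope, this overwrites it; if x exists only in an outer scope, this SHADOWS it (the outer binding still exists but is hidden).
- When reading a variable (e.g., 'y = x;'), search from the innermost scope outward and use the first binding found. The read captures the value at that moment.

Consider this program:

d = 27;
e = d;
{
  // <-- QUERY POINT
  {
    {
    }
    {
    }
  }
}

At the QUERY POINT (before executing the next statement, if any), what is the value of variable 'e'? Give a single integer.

Step 1: declare d=27 at depth 0
Step 2: declare e=(read d)=27 at depth 0
Step 3: enter scope (depth=1)
Visible at query point: d=27 e=27

Answer: 27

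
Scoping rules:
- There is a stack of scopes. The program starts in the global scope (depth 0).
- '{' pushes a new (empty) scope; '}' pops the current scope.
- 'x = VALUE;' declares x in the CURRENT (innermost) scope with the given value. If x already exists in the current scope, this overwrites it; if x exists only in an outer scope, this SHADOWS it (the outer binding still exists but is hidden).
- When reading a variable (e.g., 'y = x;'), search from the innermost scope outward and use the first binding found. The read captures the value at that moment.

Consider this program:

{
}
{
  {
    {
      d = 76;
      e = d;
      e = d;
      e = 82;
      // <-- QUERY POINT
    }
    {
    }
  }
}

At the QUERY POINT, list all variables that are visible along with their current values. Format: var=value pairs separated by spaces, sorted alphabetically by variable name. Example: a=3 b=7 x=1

Step 1: enter scope (depth=1)
Step 2: exit scope (depth=0)
Step 3: enter scope (depth=1)
Step 4: enter scope (depth=2)
Step 5: enter scope (depth=3)
Step 6: declare d=76 at depth 3
Step 7: declare e=(read d)=76 at depth 3
Step 8: declare e=(read d)=76 at depth 3
Step 9: declare e=82 at depth 3
Visible at query point: d=76 e=82

Answer: d=76 e=82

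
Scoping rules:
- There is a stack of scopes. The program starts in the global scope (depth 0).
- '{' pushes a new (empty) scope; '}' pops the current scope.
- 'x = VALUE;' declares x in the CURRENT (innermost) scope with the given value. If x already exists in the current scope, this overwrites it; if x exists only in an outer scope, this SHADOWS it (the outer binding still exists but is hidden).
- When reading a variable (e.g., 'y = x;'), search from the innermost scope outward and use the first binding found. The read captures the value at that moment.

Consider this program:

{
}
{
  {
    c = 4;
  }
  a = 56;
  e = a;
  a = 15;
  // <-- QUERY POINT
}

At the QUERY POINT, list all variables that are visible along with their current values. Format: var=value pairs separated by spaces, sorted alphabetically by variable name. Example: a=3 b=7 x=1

Answer: a=15 e=56

Derivation:
Step 1: enter scope (depth=1)
Step 2: exit scope (depth=0)
Step 3: enter scope (depth=1)
Step 4: enter scope (depth=2)
Step 5: declare c=4 at depth 2
Step 6: exit scope (depth=1)
Step 7: declare a=56 at depth 1
Step 8: declare e=(read a)=56 at depth 1
Step 9: declare a=15 at depth 1
Visible at query point: a=15 e=56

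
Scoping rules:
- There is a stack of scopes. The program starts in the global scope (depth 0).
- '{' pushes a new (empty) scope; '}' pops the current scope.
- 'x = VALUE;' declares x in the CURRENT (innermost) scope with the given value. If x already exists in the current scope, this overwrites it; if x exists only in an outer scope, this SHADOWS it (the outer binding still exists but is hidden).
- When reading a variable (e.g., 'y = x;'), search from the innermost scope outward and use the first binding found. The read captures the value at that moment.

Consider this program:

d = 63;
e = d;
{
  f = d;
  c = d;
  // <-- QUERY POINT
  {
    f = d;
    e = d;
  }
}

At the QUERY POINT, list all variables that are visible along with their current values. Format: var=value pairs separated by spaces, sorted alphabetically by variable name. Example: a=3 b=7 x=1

Answer: c=63 d=63 e=63 f=63

Derivation:
Step 1: declare d=63 at depth 0
Step 2: declare e=(read d)=63 at depth 0
Step 3: enter scope (depth=1)
Step 4: declare f=(read d)=63 at depth 1
Step 5: declare c=(read d)=63 at depth 1
Visible at query point: c=63 d=63 e=63 f=63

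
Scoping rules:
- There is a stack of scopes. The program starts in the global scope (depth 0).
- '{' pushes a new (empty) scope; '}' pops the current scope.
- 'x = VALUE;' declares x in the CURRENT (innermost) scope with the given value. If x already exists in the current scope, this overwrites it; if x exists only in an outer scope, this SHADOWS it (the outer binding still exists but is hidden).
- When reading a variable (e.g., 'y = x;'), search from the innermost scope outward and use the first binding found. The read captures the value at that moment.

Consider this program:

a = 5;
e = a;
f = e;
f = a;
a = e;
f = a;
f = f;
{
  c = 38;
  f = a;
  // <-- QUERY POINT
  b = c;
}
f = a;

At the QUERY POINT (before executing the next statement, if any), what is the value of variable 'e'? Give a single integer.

Step 1: declare a=5 at depth 0
Step 2: declare e=(read a)=5 at depth 0
Step 3: declare f=(read e)=5 at depth 0
Step 4: declare f=(read a)=5 at depth 0
Step 5: declare a=(read e)=5 at depth 0
Step 6: declare f=(read a)=5 at depth 0
Step 7: declare f=(read f)=5 at depth 0
Step 8: enter scope (depth=1)
Step 9: declare c=38 at depth 1
Step 10: declare f=(read a)=5 at depth 1
Visible at query point: a=5 c=38 e=5 f=5

Answer: 5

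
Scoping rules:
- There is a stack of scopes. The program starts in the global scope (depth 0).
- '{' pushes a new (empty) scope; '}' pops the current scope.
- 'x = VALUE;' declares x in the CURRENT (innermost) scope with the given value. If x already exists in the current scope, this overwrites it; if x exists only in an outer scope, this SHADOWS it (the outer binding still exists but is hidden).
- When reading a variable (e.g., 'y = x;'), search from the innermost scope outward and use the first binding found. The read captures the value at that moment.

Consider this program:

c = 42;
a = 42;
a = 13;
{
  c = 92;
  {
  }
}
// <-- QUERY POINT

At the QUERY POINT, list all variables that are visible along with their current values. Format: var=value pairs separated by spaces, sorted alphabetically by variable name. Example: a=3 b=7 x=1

Answer: a=13 c=42

Derivation:
Step 1: declare c=42 at depth 0
Step 2: declare a=42 at depth 0
Step 3: declare a=13 at depth 0
Step 4: enter scope (depth=1)
Step 5: declare c=92 at depth 1
Step 6: enter scope (depth=2)
Step 7: exit scope (depth=1)
Step 8: exit scope (depth=0)
Visible at query point: a=13 c=42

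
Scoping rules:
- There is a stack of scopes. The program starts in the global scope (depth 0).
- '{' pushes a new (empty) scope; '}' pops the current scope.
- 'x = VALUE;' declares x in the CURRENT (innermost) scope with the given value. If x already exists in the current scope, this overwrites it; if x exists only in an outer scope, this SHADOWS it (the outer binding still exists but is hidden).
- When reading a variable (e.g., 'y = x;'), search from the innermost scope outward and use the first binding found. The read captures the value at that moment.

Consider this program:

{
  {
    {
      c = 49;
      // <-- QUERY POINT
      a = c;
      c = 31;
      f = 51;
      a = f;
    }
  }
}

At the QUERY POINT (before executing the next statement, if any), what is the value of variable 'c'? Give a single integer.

Step 1: enter scope (depth=1)
Step 2: enter scope (depth=2)
Step 3: enter scope (depth=3)
Step 4: declare c=49 at depth 3
Visible at query point: c=49

Answer: 49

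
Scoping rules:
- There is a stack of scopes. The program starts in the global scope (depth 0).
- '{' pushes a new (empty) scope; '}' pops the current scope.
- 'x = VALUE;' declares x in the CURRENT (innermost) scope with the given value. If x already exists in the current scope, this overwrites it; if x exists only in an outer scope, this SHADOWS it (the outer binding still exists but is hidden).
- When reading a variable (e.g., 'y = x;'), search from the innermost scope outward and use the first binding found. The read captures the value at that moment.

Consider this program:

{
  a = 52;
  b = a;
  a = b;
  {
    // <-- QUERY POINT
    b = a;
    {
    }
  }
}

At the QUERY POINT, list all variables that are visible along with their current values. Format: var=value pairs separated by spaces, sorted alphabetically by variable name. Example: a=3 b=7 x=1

Step 1: enter scope (depth=1)
Step 2: declare a=52 at depth 1
Step 3: declare b=(read a)=52 at depth 1
Step 4: declare a=(read b)=52 at depth 1
Step 5: enter scope (depth=2)
Visible at query point: a=52 b=52

Answer: a=52 b=52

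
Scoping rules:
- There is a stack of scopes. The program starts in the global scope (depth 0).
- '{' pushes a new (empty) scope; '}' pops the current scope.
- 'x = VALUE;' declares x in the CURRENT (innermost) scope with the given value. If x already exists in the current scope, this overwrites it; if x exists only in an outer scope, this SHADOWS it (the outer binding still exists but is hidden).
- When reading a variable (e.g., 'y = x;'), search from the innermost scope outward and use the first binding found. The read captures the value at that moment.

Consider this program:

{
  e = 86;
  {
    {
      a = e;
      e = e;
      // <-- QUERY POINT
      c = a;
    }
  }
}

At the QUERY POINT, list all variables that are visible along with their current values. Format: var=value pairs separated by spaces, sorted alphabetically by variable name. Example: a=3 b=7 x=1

Answer: a=86 e=86

Derivation:
Step 1: enter scope (depth=1)
Step 2: declare e=86 at depth 1
Step 3: enter scope (depth=2)
Step 4: enter scope (depth=3)
Step 5: declare a=(read e)=86 at depth 3
Step 6: declare e=(read e)=86 at depth 3
Visible at query point: a=86 e=86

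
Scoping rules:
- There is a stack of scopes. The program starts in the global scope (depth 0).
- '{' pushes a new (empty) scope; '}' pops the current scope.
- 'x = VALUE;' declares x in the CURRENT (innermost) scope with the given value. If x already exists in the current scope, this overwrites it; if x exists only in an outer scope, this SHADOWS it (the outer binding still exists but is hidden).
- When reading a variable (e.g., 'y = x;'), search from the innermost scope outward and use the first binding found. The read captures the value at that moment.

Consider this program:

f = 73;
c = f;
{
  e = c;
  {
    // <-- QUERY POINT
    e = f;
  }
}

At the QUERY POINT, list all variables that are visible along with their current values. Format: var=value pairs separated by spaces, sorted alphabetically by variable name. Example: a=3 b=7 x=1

Answer: c=73 e=73 f=73

Derivation:
Step 1: declare f=73 at depth 0
Step 2: declare c=(read f)=73 at depth 0
Step 3: enter scope (depth=1)
Step 4: declare e=(read c)=73 at depth 1
Step 5: enter scope (depth=2)
Visible at query point: c=73 e=73 f=73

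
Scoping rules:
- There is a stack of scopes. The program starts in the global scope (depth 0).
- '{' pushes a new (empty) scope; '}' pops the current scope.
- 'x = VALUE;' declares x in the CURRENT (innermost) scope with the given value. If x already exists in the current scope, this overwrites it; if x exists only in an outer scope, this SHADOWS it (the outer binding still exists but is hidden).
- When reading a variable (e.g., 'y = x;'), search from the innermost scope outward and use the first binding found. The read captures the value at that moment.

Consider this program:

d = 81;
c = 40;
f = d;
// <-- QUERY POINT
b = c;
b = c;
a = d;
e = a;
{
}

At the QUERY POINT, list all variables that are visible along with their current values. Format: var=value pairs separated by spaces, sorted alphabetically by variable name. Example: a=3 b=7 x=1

Step 1: declare d=81 at depth 0
Step 2: declare c=40 at depth 0
Step 3: declare f=(read d)=81 at depth 0
Visible at query point: c=40 d=81 f=81

Answer: c=40 d=81 f=81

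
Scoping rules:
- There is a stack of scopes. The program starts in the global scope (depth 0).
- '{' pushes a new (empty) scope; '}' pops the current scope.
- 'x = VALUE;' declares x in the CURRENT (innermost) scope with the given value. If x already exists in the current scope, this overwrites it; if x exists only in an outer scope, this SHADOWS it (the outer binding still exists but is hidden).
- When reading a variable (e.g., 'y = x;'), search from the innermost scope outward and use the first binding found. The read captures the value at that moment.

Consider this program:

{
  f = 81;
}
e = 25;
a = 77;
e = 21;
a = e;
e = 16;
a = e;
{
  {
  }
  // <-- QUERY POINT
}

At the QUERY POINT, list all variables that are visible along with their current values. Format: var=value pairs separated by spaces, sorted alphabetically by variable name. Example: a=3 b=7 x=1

Step 1: enter scope (depth=1)
Step 2: declare f=81 at depth 1
Step 3: exit scope (depth=0)
Step 4: declare e=25 at depth 0
Step 5: declare a=77 at depth 0
Step 6: declare e=21 at depth 0
Step 7: declare a=(read e)=21 at depth 0
Step 8: declare e=16 at depth 0
Step 9: declare a=(read e)=16 at depth 0
Step 10: enter scope (depth=1)
Step 11: enter scope (depth=2)
Step 12: exit scope (depth=1)
Visible at query point: a=16 e=16

Answer: a=16 e=16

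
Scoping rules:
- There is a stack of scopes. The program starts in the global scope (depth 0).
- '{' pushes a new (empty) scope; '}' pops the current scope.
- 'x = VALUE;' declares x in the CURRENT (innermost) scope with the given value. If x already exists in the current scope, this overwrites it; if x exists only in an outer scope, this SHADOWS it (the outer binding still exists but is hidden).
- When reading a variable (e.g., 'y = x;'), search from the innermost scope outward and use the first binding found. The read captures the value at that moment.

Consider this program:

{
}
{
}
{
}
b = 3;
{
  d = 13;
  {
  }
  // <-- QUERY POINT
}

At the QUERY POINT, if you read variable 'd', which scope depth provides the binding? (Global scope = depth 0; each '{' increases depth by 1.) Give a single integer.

Answer: 1

Derivation:
Step 1: enter scope (depth=1)
Step 2: exit scope (depth=0)
Step 3: enter scope (depth=1)
Step 4: exit scope (depth=0)
Step 5: enter scope (depth=1)
Step 6: exit scope (depth=0)
Step 7: declare b=3 at depth 0
Step 8: enter scope (depth=1)
Step 9: declare d=13 at depth 1
Step 10: enter scope (depth=2)
Step 11: exit scope (depth=1)
Visible at query point: b=3 d=13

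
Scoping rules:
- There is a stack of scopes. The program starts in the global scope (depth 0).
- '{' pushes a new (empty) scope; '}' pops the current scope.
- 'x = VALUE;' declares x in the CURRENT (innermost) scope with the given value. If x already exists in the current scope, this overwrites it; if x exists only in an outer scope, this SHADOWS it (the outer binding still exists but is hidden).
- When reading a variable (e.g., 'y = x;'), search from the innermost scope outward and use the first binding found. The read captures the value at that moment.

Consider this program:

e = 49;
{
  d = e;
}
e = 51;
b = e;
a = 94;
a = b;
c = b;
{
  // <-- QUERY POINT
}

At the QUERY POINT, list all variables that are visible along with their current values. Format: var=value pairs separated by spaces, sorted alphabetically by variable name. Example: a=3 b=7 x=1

Step 1: declare e=49 at depth 0
Step 2: enter scope (depth=1)
Step 3: declare d=(read e)=49 at depth 1
Step 4: exit scope (depth=0)
Step 5: declare e=51 at depth 0
Step 6: declare b=(read e)=51 at depth 0
Step 7: declare a=94 at depth 0
Step 8: declare a=(read b)=51 at depth 0
Step 9: declare c=(read b)=51 at depth 0
Step 10: enter scope (depth=1)
Visible at query point: a=51 b=51 c=51 e=51

Answer: a=51 b=51 c=51 e=51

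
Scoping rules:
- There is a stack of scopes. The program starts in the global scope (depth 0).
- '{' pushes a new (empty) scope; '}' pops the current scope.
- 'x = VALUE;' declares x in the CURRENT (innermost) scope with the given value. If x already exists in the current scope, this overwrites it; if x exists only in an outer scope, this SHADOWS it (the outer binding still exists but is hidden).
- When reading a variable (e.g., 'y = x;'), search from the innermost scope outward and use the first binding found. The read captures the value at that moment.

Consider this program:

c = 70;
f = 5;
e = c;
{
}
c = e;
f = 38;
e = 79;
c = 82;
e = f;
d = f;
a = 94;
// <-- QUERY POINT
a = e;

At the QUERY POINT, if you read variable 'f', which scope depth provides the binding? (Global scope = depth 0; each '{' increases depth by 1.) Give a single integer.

Step 1: declare c=70 at depth 0
Step 2: declare f=5 at depth 0
Step 3: declare e=(read c)=70 at depth 0
Step 4: enter scope (depth=1)
Step 5: exit scope (depth=0)
Step 6: declare c=(read e)=70 at depth 0
Step 7: declare f=38 at depth 0
Step 8: declare e=79 at depth 0
Step 9: declare c=82 at depth 0
Step 10: declare e=(read f)=38 at depth 0
Step 11: declare d=(read f)=38 at depth 0
Step 12: declare a=94 at depth 0
Visible at query point: a=94 c=82 d=38 e=38 f=38

Answer: 0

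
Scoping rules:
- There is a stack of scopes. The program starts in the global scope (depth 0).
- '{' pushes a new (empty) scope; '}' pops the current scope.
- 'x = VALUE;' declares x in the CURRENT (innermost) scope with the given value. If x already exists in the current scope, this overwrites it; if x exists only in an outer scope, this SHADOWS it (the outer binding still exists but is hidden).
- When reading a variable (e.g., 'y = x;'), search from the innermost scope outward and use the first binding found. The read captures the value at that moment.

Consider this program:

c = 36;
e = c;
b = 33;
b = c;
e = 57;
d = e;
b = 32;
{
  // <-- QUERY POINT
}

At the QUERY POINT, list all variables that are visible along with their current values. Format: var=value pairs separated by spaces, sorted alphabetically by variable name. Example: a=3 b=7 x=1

Step 1: declare c=36 at depth 0
Step 2: declare e=(read c)=36 at depth 0
Step 3: declare b=33 at depth 0
Step 4: declare b=(read c)=36 at depth 0
Step 5: declare e=57 at depth 0
Step 6: declare d=(read e)=57 at depth 0
Step 7: declare b=32 at depth 0
Step 8: enter scope (depth=1)
Visible at query point: b=32 c=36 d=57 e=57

Answer: b=32 c=36 d=57 e=57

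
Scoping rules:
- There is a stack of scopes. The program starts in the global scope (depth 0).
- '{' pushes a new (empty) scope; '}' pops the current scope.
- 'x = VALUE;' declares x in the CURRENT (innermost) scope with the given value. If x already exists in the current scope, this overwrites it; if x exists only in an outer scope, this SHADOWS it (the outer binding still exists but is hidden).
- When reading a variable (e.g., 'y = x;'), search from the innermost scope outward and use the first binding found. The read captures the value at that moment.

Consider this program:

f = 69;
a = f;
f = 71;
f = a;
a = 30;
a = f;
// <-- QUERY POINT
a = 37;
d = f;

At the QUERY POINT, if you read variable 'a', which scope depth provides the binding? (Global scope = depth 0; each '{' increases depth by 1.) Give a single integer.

Step 1: declare f=69 at depth 0
Step 2: declare a=(read f)=69 at depth 0
Step 3: declare f=71 at depth 0
Step 4: declare f=(read a)=69 at depth 0
Step 5: declare a=30 at depth 0
Step 6: declare a=(read f)=69 at depth 0
Visible at query point: a=69 f=69

Answer: 0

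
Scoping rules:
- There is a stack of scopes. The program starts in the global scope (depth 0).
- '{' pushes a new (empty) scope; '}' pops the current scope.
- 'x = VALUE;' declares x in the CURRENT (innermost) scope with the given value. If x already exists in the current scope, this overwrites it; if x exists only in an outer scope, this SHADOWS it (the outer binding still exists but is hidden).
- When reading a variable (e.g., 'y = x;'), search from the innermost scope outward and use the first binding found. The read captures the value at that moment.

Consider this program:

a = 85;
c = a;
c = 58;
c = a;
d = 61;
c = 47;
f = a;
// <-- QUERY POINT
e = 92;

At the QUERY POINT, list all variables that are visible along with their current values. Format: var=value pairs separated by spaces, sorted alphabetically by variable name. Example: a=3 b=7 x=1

Answer: a=85 c=47 d=61 f=85

Derivation:
Step 1: declare a=85 at depth 0
Step 2: declare c=(read a)=85 at depth 0
Step 3: declare c=58 at depth 0
Step 4: declare c=(read a)=85 at depth 0
Step 5: declare d=61 at depth 0
Step 6: declare c=47 at depth 0
Step 7: declare f=(read a)=85 at depth 0
Visible at query point: a=85 c=47 d=61 f=85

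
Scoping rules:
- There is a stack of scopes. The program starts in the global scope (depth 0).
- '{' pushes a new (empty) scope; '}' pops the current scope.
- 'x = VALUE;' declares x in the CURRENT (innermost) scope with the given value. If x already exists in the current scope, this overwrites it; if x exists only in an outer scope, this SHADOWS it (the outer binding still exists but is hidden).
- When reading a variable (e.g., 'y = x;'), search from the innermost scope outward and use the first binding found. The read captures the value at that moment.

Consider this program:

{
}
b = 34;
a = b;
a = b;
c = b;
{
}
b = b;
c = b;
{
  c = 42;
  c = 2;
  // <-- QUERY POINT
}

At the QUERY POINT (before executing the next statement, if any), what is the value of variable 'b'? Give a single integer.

Answer: 34

Derivation:
Step 1: enter scope (depth=1)
Step 2: exit scope (depth=0)
Step 3: declare b=34 at depth 0
Step 4: declare a=(read b)=34 at depth 0
Step 5: declare a=(read b)=34 at depth 0
Step 6: declare c=(read b)=34 at depth 0
Step 7: enter scope (depth=1)
Step 8: exit scope (depth=0)
Step 9: declare b=(read b)=34 at depth 0
Step 10: declare c=(read b)=34 at depth 0
Step 11: enter scope (depth=1)
Step 12: declare c=42 at depth 1
Step 13: declare c=2 at depth 1
Visible at query point: a=34 b=34 c=2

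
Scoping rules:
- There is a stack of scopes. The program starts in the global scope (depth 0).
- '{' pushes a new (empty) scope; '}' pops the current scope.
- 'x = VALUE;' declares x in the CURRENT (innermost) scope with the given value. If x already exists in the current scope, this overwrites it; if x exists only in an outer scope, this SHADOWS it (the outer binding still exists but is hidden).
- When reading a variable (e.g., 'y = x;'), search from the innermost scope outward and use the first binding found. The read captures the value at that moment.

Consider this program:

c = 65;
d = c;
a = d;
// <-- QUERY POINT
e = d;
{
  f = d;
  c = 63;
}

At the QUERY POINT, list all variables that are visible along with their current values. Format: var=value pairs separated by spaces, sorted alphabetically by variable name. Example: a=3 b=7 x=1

Step 1: declare c=65 at depth 0
Step 2: declare d=(read c)=65 at depth 0
Step 3: declare a=(read d)=65 at depth 0
Visible at query point: a=65 c=65 d=65

Answer: a=65 c=65 d=65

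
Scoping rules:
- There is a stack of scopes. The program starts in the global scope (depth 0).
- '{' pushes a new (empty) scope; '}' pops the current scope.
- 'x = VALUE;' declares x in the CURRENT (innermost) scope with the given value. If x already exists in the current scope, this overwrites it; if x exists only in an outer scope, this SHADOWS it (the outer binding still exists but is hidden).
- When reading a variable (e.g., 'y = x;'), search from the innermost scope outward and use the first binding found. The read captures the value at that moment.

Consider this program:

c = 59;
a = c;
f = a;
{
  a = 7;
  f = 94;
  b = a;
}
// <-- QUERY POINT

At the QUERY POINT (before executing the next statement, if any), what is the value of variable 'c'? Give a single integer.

Answer: 59

Derivation:
Step 1: declare c=59 at depth 0
Step 2: declare a=(read c)=59 at depth 0
Step 3: declare f=(read a)=59 at depth 0
Step 4: enter scope (depth=1)
Step 5: declare a=7 at depth 1
Step 6: declare f=94 at depth 1
Step 7: declare b=(read a)=7 at depth 1
Step 8: exit scope (depth=0)
Visible at query point: a=59 c=59 f=59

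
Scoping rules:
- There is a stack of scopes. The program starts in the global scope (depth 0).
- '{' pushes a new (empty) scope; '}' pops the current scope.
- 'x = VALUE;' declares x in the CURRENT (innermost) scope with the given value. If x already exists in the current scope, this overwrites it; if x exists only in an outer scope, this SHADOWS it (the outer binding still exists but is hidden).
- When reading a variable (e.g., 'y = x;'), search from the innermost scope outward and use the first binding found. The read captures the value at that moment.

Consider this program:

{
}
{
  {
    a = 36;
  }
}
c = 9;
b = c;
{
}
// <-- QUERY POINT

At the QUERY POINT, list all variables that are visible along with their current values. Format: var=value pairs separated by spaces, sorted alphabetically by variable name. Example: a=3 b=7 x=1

Answer: b=9 c=9

Derivation:
Step 1: enter scope (depth=1)
Step 2: exit scope (depth=0)
Step 3: enter scope (depth=1)
Step 4: enter scope (depth=2)
Step 5: declare a=36 at depth 2
Step 6: exit scope (depth=1)
Step 7: exit scope (depth=0)
Step 8: declare c=9 at depth 0
Step 9: declare b=(read c)=9 at depth 0
Step 10: enter scope (depth=1)
Step 11: exit scope (depth=0)
Visible at query point: b=9 c=9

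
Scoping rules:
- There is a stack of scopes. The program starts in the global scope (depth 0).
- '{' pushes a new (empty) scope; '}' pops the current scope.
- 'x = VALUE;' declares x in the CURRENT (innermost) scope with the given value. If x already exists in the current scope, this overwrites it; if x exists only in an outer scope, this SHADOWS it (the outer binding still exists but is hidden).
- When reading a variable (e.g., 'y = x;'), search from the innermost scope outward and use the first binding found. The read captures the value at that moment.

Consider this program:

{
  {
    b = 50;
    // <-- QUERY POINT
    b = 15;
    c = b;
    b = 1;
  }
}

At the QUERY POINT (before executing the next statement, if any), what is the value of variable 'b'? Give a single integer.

Answer: 50

Derivation:
Step 1: enter scope (depth=1)
Step 2: enter scope (depth=2)
Step 3: declare b=50 at depth 2
Visible at query point: b=50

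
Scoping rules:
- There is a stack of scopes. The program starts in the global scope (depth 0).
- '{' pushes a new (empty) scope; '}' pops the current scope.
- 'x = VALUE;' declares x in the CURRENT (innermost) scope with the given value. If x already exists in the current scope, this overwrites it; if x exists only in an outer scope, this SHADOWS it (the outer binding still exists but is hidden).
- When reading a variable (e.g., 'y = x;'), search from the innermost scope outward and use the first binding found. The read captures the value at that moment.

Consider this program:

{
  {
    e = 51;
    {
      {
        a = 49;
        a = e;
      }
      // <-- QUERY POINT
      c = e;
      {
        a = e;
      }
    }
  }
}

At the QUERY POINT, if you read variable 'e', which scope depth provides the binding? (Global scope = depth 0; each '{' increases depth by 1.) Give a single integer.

Step 1: enter scope (depth=1)
Step 2: enter scope (depth=2)
Step 3: declare e=51 at depth 2
Step 4: enter scope (depth=3)
Step 5: enter scope (depth=4)
Step 6: declare a=49 at depth 4
Step 7: declare a=(read e)=51 at depth 4
Step 8: exit scope (depth=3)
Visible at query point: e=51

Answer: 2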